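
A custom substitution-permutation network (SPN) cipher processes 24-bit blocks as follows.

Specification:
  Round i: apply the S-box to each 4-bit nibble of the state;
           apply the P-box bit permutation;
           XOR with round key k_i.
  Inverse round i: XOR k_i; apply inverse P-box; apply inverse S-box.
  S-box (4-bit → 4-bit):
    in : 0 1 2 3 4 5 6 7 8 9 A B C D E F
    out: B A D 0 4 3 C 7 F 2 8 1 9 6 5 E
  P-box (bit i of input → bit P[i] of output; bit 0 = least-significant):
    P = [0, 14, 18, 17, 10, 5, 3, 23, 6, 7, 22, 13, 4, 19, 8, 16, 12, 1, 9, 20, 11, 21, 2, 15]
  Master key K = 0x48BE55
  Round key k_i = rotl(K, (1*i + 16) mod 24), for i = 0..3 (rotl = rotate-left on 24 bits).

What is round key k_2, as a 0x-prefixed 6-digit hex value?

0x5522F9

K = 0x48BE55
k_0 = rotl(K, (1*0+16) mod 24) = rotl(K, 16) = 0x5548BE
k_1 = rotl(K, (1*1+16) mod 24) = rotl(K, 17) = 0xAA917C
k_2 = rotl(K, (1*2+16) mod 24) = rotl(K, 18) = 0x5522F9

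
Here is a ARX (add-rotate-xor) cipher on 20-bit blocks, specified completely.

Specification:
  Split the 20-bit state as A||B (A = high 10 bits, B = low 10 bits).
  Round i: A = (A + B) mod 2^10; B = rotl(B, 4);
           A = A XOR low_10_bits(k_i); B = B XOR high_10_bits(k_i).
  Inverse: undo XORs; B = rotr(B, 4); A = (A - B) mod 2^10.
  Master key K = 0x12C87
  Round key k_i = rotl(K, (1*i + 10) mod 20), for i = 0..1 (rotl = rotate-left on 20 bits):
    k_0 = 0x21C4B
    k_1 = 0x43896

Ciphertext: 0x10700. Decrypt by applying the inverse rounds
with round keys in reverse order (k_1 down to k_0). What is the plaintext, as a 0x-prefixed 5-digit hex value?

0xE29F2

s_0 = ciphertext = 0x10700
s_1 = InvRound(s_0, k_1) = 0x4DFA0
s_2 = InvRound(s_1, k_0) = 0xE29F2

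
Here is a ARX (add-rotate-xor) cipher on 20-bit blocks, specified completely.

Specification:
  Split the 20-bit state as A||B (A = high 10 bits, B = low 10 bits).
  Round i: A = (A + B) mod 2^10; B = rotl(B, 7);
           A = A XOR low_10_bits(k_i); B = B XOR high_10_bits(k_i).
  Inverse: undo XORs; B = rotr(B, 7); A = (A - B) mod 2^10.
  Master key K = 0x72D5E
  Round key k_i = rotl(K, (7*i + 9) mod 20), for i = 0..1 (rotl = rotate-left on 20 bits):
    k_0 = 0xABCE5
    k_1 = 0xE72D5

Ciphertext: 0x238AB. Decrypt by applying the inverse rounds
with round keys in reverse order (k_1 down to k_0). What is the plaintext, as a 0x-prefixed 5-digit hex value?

s_0 = ciphertext = 0x238AB
s_1 = InvRound(s_0, k_1) = 0x275BE
s_2 = InvRound(s_1, k_0) = 0xFA88E

0xFA88E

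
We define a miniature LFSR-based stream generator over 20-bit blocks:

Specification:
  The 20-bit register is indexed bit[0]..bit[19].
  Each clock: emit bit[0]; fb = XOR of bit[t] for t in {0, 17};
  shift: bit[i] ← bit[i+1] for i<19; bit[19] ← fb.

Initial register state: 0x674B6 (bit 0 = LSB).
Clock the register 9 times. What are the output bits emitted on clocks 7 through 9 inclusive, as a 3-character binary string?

reg_0 = 0x674B6
clock 1: out=0, reg = 0xB3A5B
clock 2: out=1, reg = 0x59D2D
clock 3: out=1, reg = 0xACE96
clock 4: out=0, reg = 0xD674B
clock 5: out=1, reg = 0xEB3A5
clock 6: out=1, reg = 0x759D2
clock 7: out=0, reg = 0xBACE9
clock 8: out=1, reg = 0x5D674
clock 9: out=0, reg = 0x2EB3A

010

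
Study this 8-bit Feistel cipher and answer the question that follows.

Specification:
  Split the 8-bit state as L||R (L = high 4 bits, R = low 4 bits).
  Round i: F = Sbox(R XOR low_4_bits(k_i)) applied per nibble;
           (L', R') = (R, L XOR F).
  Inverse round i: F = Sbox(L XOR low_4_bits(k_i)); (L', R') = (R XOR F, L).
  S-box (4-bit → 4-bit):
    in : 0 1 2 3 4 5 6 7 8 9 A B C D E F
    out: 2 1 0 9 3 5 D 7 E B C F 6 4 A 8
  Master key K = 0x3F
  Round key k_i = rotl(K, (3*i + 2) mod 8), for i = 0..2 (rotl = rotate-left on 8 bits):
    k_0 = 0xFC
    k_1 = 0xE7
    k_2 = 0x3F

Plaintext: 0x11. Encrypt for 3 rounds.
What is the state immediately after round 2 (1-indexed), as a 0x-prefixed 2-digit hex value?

0x51

s_0 = plaintext = 0x11
s_1 = Round(s_0, k_0) = 0x15
s_2 = Round(s_1, k_1) = 0x51
s_3 = Round(s_2, k_2) = 0x1F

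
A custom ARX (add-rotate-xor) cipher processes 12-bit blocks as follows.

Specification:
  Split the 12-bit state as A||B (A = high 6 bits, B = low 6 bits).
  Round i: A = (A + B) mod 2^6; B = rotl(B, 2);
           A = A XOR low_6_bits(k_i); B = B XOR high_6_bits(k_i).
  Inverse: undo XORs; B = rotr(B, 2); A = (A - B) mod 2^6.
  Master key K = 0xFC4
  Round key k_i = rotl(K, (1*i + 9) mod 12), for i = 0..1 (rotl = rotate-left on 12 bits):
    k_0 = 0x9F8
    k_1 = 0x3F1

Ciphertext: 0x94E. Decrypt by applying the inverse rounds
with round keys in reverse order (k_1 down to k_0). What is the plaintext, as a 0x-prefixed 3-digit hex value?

s_0 = ciphertext = 0x94E
s_1 = InvRound(s_0, k_1) = 0x110
s_2 = InvRound(s_1, k_0) = 0xFFD

0xFFD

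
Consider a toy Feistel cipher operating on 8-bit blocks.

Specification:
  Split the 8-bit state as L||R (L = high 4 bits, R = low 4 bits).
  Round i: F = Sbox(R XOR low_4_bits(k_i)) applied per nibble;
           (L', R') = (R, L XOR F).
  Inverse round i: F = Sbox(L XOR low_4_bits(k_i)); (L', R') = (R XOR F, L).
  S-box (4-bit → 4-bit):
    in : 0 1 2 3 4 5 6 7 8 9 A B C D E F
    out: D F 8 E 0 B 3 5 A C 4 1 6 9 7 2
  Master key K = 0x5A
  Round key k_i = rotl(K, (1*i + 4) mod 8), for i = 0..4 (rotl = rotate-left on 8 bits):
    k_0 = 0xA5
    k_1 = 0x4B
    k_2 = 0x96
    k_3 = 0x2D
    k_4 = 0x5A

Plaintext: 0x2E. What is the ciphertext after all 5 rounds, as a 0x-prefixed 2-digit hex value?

s_0 = plaintext = 0x2E
s_1 = Round(s_0, k_0) = 0xE3
s_2 = Round(s_1, k_1) = 0x34
s_3 = Round(s_2, k_2) = 0x4B
s_4 = Round(s_3, k_3) = 0xB7
s_5 = Round(s_4, k_4) = 0x72

0x72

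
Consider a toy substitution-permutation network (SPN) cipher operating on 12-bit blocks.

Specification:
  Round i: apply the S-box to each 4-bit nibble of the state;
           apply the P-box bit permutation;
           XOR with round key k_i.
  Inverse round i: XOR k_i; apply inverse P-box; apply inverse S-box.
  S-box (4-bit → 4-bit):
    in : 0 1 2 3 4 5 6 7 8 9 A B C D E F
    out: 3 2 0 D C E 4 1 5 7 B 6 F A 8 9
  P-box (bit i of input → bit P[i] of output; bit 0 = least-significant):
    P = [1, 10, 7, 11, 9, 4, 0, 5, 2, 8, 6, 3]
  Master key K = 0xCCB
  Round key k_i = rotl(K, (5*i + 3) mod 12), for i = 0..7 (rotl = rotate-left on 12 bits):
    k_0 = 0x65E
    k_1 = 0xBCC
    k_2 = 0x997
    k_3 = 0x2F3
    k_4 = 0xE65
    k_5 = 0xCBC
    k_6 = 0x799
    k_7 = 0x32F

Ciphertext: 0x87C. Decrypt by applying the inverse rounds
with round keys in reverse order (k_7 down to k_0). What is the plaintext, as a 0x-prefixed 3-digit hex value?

s_0 = ciphertext = 0x87C
s_1 = InvRound(s_0, k_7) = 0xB9F
s_2 = InvRound(s_1, k_6) = 0x72A
s_3 = InvRound(s_2, k_5) = 0x003
s_4 = InvRound(s_3, k_4) = 0x8FA
s_5 = InvRound(s_4, k_3) = 0xE8E
s_6 = InvRound(s_5, k_2) = 0xD91
s_7 = InvRound(s_6, k_1) = 0x391
s_8 = InvRound(s_7, k_0) = 0xC69

0xC69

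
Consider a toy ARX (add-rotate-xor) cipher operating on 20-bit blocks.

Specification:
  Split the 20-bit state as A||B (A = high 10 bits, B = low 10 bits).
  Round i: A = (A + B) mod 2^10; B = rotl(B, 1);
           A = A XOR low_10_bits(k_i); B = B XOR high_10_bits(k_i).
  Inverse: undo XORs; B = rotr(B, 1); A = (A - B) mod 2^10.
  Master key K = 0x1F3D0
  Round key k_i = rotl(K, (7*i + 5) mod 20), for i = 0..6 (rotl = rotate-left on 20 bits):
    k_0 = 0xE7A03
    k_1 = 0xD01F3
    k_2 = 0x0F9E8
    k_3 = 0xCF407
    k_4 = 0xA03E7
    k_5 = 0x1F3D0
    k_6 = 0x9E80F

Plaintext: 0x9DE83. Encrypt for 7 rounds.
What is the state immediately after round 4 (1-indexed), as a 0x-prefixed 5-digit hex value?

s_0 = plaintext = 0x9DE83
s_1 = Round(s_0, k_0) = 0xBE699
s_2 = Round(s_1, k_1) = 0x18673
s_3 = Round(s_2, k_2) = 0xCF0D9
s_4 = Round(s_3, k_3) = 0x04A8F
s_5 = Round(s_4, k_4) = 0x51B9F
s_6 = Round(s_5, k_5) = 0xCD743
s_7 = Round(s_6, k_6) = 0x9DCFD

0x04A8F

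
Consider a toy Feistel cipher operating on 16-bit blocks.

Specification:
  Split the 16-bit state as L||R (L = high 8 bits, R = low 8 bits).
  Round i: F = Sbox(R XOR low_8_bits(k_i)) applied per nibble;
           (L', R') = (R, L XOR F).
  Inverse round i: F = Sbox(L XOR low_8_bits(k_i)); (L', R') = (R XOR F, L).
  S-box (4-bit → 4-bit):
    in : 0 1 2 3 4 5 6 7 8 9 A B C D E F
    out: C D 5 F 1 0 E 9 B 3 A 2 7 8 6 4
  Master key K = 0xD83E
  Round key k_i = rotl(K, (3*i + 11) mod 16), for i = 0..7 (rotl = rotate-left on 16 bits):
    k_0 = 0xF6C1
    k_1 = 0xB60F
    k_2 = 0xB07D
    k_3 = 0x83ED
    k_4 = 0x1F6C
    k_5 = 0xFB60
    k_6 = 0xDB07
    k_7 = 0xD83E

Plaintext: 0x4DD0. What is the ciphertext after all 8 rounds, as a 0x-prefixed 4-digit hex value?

s_0 = plaintext = 0x4DD0
s_1 = Round(s_0, k_0) = 0xD090
s_2 = Round(s_1, k_1) = 0x90E4
s_3 = Round(s_2, k_2) = 0xE4A3
s_4 = Round(s_3, k_3) = 0xA3F2
s_5 = Round(s_4, k_4) = 0xF295
s_6 = Round(s_5, k_5) = 0x95B2
s_7 = Round(s_6, k_6) = 0xB2B5
s_8 = Round(s_7, k_7) = 0xB500

0xB500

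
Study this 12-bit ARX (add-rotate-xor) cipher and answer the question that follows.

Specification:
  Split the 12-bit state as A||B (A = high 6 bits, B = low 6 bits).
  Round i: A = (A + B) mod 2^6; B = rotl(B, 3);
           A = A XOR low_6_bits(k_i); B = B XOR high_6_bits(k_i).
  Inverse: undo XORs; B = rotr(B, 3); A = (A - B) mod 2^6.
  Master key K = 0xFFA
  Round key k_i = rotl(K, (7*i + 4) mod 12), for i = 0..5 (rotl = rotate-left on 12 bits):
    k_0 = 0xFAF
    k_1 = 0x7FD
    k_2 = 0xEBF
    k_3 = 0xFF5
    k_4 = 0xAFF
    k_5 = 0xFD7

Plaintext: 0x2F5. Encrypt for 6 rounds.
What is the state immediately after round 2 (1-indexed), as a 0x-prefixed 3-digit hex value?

s_0 = plaintext = 0x2F5
s_1 = Round(s_0, k_0) = 0xBD0
s_2 = Round(s_1, k_1) = 0x09D
s_3 = Round(s_2, k_2) = 0x811
s_4 = Round(s_3, k_3) = 0x135
s_5 = Round(s_4, k_4) = 0x185
s_6 = Round(s_5, k_5) = 0x717

0x09D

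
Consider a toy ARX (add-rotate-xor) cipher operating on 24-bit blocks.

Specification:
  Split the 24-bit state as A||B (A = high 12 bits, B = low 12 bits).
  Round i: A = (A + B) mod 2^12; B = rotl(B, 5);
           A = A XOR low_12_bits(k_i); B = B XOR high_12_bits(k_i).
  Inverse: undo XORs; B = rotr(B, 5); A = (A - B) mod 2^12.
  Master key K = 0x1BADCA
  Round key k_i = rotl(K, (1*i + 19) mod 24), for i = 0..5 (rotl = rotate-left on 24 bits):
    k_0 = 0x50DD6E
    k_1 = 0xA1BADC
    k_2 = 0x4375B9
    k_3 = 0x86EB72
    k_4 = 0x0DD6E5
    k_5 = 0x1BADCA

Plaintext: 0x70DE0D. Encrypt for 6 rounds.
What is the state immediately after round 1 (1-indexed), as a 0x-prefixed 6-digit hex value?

0x8744B1

s_0 = plaintext = 0x70DE0D
s_1 = Round(s_0, k_0) = 0x8744B1
s_2 = Round(s_1, k_1) = 0x7F9C32
s_3 = Round(s_2, k_2) = 0x19226F
s_4 = Round(s_3, k_3) = 0xF7358A
s_5 = Round(s_4, k_4) = 0x218196
s_6 = Round(s_5, k_5) = 0xE64379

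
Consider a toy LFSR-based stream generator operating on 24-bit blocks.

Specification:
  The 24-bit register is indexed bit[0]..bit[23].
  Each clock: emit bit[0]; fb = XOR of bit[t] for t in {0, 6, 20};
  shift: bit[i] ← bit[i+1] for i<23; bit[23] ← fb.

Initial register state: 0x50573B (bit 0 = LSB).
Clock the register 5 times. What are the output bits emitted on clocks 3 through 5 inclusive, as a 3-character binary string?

reg_0 = 0x50573B
clock 1: out=1, reg = 0x282B9D
clock 2: out=1, reg = 0x9415CE
clock 3: out=0, reg = 0x4A0AE7
clock 4: out=1, reg = 0x250573
clock 5: out=1, reg = 0x1282B9

011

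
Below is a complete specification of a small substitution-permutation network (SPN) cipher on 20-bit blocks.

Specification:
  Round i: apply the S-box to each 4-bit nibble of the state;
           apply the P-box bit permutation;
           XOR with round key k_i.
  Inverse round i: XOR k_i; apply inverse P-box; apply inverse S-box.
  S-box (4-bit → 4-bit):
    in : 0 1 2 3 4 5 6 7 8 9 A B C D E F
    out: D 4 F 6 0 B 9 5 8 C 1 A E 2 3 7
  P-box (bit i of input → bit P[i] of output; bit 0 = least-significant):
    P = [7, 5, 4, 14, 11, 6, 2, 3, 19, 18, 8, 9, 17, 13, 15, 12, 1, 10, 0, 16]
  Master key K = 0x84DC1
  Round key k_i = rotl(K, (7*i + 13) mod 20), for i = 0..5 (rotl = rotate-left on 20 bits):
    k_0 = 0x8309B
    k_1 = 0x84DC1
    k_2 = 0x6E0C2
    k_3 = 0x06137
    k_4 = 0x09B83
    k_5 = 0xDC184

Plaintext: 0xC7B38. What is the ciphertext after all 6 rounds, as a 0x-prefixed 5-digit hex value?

0x7FF01

s_0 = plaintext = 0xC7B38
s_1 = Round(s_0, k_0) = 0xFF6DE
s_2 = Round(s_1, k_1) = 0x2EB22
s_3 = Round(s_2, k_2) = 0x18E3D
s_4 = Round(s_3, k_3) = 0xC7152
s_5 = Round(s_4, k_4) = 0x3567A
s_6 = Round(s_5, k_5) = 0x7FF01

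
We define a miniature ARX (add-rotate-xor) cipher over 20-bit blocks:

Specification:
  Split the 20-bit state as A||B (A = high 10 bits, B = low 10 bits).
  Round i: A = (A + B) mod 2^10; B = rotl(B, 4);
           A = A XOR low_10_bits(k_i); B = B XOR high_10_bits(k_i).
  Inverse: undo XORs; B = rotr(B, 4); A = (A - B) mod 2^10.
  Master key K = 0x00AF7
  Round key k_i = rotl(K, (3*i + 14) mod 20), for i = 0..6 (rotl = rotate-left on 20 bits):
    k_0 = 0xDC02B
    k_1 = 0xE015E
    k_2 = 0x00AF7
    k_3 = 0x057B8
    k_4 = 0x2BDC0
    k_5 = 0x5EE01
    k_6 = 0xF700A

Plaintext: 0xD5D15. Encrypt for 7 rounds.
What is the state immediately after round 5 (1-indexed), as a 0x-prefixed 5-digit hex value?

0x2F8DE

s_0 = plaintext = 0xD5D15
s_1 = Round(s_0, k_0) = 0x11E24
s_2 = Round(s_1, k_1) = 0xCD5C8
s_3 = Round(s_2, k_2) = 0x82885
s_4 = Round(s_3, k_3) = 0x4DC47
s_5 = Round(s_4, k_4) = 0x2F8DE
s_6 = Round(s_5, k_5) = 0xE7498
s_7 = Round(s_6, k_6) = 0x0FE5E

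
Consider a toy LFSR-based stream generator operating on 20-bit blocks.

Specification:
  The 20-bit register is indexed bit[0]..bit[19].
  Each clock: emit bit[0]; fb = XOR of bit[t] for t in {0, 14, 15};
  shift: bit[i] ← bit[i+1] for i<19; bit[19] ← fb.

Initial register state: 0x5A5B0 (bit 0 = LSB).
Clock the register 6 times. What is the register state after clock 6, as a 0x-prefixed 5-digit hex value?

reg_0 = 0x5A5B0
clock 1: out=0, reg = 0xAD2D8
clock 2: out=0, reg = 0x5696C
clock 3: out=0, reg = 0xAB4B6
clock 4: out=0, reg = 0xD5A5B
clock 5: out=1, reg = 0x6AD2D
clock 6: out=1, reg = 0x35696

0x35696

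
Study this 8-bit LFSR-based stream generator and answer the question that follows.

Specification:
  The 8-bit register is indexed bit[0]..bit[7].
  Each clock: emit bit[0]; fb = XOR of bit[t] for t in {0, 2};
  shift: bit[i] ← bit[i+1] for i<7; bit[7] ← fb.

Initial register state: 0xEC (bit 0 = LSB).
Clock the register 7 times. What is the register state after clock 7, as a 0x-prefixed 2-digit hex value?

reg_0 = 0xEC
clock 1: out=0, reg = 0xF6
clock 2: out=0, reg = 0xFB
clock 3: out=1, reg = 0xFD
clock 4: out=1, reg = 0x7E
clock 5: out=0, reg = 0xBF
clock 6: out=1, reg = 0x5F
clock 7: out=1, reg = 0x2F

0x2F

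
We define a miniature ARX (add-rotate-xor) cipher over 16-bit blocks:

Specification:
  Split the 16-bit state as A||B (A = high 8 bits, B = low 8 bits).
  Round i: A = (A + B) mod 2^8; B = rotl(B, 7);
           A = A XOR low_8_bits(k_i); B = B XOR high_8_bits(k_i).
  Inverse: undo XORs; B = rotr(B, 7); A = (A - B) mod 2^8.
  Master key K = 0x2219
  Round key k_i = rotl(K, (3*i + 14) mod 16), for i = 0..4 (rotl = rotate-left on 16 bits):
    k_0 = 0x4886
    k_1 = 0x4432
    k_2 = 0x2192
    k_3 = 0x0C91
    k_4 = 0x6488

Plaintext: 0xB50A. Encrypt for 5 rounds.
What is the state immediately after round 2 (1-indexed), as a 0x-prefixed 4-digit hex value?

s_0 = plaintext = 0xB50A
s_1 = Round(s_0, k_0) = 0x394D
s_2 = Round(s_1, k_1) = 0xB4E2
s_3 = Round(s_2, k_2) = 0x0450
s_4 = Round(s_3, k_3) = 0xC524
s_5 = Round(s_4, k_4) = 0x6176

0xB4E2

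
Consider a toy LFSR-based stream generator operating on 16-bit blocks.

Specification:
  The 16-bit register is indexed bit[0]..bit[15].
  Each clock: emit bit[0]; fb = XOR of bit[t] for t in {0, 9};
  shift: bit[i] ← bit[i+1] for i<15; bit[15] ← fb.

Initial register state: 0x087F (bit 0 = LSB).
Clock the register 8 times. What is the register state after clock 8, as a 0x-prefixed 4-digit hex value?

reg_0 = 0x087F
clock 1: out=1, reg = 0x843F
clock 2: out=1, reg = 0xC21F
clock 3: out=1, reg = 0x610F
clock 4: out=1, reg = 0xB087
clock 5: out=1, reg = 0xD843
clock 6: out=1, reg = 0xEC21
clock 7: out=1, reg = 0xF610
clock 8: out=0, reg = 0xFB08

0xFB08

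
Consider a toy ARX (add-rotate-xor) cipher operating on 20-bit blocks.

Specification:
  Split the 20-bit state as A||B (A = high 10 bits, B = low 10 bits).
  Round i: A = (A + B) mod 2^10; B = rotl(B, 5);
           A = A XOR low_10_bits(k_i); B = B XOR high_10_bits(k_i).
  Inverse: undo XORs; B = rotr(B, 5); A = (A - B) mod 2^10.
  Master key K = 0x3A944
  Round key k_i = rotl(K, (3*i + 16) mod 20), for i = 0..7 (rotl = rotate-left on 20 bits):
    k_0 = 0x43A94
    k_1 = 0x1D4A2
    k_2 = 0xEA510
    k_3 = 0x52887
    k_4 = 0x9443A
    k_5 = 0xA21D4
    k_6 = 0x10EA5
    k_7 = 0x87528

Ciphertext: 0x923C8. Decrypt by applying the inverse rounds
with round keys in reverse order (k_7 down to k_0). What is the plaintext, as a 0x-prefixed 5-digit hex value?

s_0 = ciphertext = 0x923C8
s_1 = InvRound(s_0, k_7) = 0x2CAAE
s_2 = InvRound(s_1, k_6) = 0x181B7
s_3 = InvRound(s_2, k_5) = 0x6EFF9
s_4 = InvRound(s_3, k_4) = 0x1D10D
s_5 = InvRound(s_4, k_3) = 0x044E2
s_6 = InvRound(s_5, k_2) = 0xE1D7A
s_7 = InvRound(s_6, k_1) = 0x4F5E8
s_8 = InvRound(s_7, k_0) = 0xB88C7

0xB88C7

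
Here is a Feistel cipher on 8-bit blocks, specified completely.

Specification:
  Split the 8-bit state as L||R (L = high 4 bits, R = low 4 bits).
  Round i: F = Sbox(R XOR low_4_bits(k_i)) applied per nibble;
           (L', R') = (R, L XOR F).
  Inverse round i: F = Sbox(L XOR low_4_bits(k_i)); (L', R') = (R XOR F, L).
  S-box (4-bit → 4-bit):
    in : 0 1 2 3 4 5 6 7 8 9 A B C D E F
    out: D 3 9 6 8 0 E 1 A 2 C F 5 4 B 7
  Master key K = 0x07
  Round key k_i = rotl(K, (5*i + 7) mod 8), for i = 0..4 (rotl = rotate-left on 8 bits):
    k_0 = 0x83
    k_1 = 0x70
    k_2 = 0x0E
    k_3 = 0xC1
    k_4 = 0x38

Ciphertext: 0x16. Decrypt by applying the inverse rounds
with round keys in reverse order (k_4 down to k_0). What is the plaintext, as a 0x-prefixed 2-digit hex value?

s_0 = ciphertext = 0x16
s_1 = InvRound(s_0, k_4) = 0x41
s_2 = InvRound(s_1, k_3) = 0x14
s_3 = InvRound(s_2, k_2) = 0x31
s_4 = InvRound(s_3, k_1) = 0x73
s_5 = InvRound(s_4, k_0) = 0xB7

0xB7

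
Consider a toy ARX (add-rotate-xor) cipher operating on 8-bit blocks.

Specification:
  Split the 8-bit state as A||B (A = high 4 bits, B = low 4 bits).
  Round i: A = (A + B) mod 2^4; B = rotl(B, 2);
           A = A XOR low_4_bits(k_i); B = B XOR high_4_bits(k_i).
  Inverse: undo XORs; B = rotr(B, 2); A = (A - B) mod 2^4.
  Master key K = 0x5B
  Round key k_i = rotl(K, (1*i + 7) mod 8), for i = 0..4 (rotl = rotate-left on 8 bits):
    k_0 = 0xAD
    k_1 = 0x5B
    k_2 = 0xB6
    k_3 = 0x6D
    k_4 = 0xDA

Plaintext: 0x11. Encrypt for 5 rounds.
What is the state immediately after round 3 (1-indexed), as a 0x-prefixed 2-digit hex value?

0x20

s_0 = plaintext = 0x11
s_1 = Round(s_0, k_0) = 0xFE
s_2 = Round(s_1, k_1) = 0x6E
s_3 = Round(s_2, k_2) = 0x20
s_4 = Round(s_3, k_3) = 0xF6
s_5 = Round(s_4, k_4) = 0xF4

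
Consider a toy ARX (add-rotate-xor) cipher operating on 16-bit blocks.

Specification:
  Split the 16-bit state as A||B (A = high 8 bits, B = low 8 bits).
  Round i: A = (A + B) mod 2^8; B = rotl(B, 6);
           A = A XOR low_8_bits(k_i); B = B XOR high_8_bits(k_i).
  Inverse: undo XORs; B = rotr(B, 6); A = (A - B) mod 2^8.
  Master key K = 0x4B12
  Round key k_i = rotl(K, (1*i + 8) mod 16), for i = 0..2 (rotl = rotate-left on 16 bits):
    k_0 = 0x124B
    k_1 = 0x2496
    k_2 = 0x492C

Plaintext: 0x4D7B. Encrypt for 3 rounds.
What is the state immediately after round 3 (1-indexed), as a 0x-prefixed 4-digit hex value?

0xDC8C

s_0 = plaintext = 0x4D7B
s_1 = Round(s_0, k_0) = 0x83CC
s_2 = Round(s_1, k_1) = 0xD917
s_3 = Round(s_2, k_2) = 0xDC8C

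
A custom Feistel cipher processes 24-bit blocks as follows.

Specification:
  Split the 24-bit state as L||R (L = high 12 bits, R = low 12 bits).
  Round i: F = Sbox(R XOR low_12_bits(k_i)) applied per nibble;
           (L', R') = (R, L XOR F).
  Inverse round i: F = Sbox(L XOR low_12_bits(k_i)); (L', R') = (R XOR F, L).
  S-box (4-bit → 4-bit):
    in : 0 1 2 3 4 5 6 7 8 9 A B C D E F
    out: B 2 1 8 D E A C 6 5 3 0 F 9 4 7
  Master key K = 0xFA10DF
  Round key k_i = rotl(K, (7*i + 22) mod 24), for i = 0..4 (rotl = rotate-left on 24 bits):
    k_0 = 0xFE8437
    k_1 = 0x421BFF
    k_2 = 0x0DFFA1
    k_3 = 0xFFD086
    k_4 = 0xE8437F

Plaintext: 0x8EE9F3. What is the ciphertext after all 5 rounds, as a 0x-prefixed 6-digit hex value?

0xDB3BC5

s_0 = plaintext = 0x8EE9F3
s_1 = Round(s_0, k_0) = 0x9F3113
s_2 = Round(s_1, k_1) = 0x113ABC
s_3 = Round(s_2, k_2) = 0xABCF3A
s_4 = Round(s_3, k_3) = 0xF3ADB3
s_5 = Round(s_4, k_4) = 0xDB3BC5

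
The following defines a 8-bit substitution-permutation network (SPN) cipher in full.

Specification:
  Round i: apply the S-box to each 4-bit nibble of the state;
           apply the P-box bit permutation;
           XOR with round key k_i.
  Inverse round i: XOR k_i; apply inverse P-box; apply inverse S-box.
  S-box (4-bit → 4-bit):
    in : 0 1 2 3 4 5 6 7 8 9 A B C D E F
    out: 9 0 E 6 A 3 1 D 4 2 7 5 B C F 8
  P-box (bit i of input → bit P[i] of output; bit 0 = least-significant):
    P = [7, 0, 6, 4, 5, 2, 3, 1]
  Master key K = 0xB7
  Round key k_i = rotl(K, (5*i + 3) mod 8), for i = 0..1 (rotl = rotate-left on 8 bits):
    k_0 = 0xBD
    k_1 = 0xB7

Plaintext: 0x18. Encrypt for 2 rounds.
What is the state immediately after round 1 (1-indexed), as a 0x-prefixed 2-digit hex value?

0xFD

s_0 = plaintext = 0x18
s_1 = Round(s_0, k_0) = 0xFD
s_2 = Round(s_1, k_1) = 0xE5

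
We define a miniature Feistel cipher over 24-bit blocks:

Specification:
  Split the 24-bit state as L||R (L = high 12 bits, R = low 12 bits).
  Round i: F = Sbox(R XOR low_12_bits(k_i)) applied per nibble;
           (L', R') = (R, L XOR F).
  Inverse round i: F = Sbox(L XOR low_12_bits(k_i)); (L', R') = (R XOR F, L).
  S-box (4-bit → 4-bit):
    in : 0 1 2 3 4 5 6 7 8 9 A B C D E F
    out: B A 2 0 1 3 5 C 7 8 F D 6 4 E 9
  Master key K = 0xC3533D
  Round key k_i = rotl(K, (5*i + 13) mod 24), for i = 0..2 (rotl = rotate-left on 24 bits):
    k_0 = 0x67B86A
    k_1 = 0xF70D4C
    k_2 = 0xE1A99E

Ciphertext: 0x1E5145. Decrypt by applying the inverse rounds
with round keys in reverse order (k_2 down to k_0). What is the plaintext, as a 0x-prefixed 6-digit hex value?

0x766C84

s_0 = ciphertext = 0x1E5145
s_1 = InvRound(s_0, k_2) = 0x6881E5
s_2 = InvRound(s_1, k_1) = 0xC84688
s_3 = InvRound(s_2, k_0) = 0x766C84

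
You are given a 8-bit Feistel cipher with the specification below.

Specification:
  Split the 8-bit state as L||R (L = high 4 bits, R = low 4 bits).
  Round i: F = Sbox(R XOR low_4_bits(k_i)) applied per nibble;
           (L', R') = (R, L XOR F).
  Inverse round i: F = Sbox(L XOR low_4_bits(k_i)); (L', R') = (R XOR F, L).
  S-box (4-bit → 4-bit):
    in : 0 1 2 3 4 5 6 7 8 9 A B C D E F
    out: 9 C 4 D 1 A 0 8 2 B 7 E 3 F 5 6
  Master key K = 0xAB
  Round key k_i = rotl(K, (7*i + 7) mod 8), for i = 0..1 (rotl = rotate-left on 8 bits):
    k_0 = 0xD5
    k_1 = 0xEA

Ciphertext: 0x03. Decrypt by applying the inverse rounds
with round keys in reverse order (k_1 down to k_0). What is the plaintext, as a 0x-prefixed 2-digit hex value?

s_0 = ciphertext = 0x03
s_1 = InvRound(s_0, k_1) = 0x40
s_2 = InvRound(s_1, k_0) = 0xC4

0xC4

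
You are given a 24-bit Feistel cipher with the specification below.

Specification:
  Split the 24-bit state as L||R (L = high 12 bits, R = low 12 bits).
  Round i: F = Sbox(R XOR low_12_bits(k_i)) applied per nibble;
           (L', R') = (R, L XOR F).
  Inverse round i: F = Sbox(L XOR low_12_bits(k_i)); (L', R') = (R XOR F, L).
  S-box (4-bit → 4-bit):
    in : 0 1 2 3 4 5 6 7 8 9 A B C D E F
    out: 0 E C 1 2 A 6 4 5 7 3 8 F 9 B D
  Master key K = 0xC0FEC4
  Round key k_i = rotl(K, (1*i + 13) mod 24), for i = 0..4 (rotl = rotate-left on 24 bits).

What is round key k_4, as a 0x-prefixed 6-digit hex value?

K = 0xC0FEC4
k_0 = rotl(K, (1*0+13) mod 24) = rotl(K, 13) = 0xD8981F
k_1 = rotl(K, (1*1+13) mod 24) = rotl(K, 14) = 0xB1303F
k_2 = rotl(K, (1*2+13) mod 24) = rotl(K, 15) = 0x62607F
k_3 = rotl(K, (1*3+13) mod 24) = rotl(K, 16) = 0xC4C0FE
k_4 = rotl(K, (1*4+13) mod 24) = rotl(K, 17) = 0x8981FD

0x8981FD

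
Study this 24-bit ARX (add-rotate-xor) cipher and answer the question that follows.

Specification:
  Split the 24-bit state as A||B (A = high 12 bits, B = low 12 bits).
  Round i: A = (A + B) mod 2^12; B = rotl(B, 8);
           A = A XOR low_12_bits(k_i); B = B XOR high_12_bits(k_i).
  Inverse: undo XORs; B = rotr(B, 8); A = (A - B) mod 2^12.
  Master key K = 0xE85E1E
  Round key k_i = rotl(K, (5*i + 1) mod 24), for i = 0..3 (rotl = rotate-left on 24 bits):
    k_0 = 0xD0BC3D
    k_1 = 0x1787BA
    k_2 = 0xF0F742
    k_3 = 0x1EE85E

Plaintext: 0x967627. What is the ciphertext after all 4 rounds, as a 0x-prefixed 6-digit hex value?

0xF163F6

s_0 = plaintext = 0x967627
s_1 = Round(s_0, k_0) = 0x3B3A69
s_2 = Round(s_1, k_1) = 0x9A68DE
s_3 = Round(s_2, k_2) = 0x5C6182
s_4 = Round(s_3, k_3) = 0xF163F6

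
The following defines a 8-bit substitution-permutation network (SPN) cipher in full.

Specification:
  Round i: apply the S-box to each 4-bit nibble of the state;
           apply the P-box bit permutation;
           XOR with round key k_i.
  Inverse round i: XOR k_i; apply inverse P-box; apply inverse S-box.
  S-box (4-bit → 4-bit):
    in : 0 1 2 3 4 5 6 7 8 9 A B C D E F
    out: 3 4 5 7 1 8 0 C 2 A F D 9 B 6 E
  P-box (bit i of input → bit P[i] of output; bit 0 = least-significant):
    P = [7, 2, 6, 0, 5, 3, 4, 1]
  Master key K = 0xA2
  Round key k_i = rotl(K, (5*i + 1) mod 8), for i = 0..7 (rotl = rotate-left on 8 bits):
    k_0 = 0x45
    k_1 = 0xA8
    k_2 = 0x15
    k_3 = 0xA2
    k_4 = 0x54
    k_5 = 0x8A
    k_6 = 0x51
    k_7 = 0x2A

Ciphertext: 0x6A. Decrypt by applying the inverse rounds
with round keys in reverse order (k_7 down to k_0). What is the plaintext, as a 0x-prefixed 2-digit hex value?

s_0 = ciphertext = 0x6A
s_1 = InvRound(s_0, k_7) = 0x61
s_2 = InvRound(s_1, k_6) = 0x26
s_3 = InvRound(s_2, k_5) = 0x00
s_4 = InvRound(s_3, k_4) = 0x1E
s_5 = InvRound(s_4, k_3) = 0x30
s_6 = InvRound(s_5, k_2) = 0x49
s_7 = InvRound(s_6, k_1) = 0x4B
s_8 = InvRound(s_7, k_0) = 0x98

0x98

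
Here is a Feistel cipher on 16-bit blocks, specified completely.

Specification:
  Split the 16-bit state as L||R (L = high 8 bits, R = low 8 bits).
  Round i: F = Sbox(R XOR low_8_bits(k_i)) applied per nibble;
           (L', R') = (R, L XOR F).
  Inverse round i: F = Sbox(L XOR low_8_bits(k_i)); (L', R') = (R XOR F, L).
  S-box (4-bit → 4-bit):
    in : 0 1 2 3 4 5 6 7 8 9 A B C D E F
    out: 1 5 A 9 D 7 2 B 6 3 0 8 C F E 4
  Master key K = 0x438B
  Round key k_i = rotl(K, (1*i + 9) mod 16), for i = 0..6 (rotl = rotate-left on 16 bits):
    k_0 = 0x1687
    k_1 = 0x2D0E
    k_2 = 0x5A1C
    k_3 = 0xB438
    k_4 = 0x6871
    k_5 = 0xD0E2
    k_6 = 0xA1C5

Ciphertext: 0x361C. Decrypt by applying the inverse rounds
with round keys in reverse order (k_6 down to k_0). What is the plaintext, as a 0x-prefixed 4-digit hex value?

s_0 = ciphertext = 0x361C
s_1 = InvRound(s_0, k_6) = 0x5536
s_2 = InvRound(s_1, k_5) = 0xBD55
s_3 = InvRound(s_2, k_4) = 0x99BD
s_4 = InvRound(s_3, k_3) = 0xB899
s_5 = InvRound(s_4, k_2) = 0x94B8
s_6 = InvRound(s_5, k_1) = 0x8894
s_7 = InvRound(s_6, k_0) = 0x8088

0x8088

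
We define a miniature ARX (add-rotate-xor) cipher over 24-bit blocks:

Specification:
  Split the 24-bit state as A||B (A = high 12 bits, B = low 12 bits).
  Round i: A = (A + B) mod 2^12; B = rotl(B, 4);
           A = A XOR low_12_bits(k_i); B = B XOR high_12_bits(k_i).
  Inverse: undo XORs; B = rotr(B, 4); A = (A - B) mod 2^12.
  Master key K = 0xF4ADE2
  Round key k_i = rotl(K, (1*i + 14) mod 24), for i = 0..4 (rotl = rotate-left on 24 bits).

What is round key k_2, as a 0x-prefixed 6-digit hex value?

0xE2F4AD

K = 0xF4ADE2
k_0 = rotl(K, (1*0+14) mod 24) = rotl(K, 14) = 0x78BD2B
k_1 = rotl(K, (1*1+14) mod 24) = rotl(K, 15) = 0xF17A56
k_2 = rotl(K, (1*2+14) mod 24) = rotl(K, 16) = 0xE2F4AD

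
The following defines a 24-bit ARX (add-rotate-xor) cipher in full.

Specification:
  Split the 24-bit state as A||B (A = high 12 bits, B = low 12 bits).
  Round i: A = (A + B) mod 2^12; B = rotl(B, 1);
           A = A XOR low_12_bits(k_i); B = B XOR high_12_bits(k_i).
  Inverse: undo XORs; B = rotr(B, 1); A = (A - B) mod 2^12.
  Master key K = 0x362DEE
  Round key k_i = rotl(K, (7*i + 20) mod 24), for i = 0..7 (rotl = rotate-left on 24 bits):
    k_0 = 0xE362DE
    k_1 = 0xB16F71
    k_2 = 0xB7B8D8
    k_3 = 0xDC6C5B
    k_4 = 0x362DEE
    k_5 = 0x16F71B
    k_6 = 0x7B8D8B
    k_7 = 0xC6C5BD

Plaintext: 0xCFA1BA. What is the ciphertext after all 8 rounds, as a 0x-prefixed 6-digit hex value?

0x707A6C

s_0 = plaintext = 0xCFA1BA
s_1 = Round(s_0, k_0) = 0xC6AD42
s_2 = Round(s_1, k_1) = 0x6DD193
s_3 = Round(s_2, k_2) = 0x0A885D
s_4 = Round(s_3, k_3) = 0x55ED7D
s_5 = Round(s_4, k_4) = 0xF35999
s_6 = Round(s_5, k_5) = 0xFD525C
s_7 = Round(s_6, k_6) = 0xFBA300
s_8 = Round(s_7, k_7) = 0x707A6C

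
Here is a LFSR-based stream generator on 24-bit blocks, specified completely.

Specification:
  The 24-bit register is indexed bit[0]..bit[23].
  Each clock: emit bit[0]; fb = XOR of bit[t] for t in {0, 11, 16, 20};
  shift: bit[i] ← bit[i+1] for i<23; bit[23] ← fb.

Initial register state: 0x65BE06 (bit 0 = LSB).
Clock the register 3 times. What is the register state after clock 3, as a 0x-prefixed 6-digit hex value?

reg_0 = 0x65BE06
clock 1: out=0, reg = 0x32DF03
clock 2: out=1, reg = 0x996F81
clock 3: out=1, reg = 0x4CB7C0

0x4CB7C0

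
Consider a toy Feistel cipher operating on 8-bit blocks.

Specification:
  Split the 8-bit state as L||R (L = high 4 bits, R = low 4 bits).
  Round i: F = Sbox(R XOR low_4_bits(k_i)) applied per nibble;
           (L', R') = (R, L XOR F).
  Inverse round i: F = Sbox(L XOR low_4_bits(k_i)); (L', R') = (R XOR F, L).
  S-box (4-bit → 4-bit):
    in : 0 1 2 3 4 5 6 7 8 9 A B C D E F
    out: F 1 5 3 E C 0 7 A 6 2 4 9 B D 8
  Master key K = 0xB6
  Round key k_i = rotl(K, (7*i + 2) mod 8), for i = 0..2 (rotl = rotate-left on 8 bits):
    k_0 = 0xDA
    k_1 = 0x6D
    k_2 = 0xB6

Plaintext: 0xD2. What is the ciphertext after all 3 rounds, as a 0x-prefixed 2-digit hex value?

0x07

s_0 = plaintext = 0xD2
s_1 = Round(s_0, k_0) = 0x27
s_2 = Round(s_1, k_1) = 0x70
s_3 = Round(s_2, k_2) = 0x07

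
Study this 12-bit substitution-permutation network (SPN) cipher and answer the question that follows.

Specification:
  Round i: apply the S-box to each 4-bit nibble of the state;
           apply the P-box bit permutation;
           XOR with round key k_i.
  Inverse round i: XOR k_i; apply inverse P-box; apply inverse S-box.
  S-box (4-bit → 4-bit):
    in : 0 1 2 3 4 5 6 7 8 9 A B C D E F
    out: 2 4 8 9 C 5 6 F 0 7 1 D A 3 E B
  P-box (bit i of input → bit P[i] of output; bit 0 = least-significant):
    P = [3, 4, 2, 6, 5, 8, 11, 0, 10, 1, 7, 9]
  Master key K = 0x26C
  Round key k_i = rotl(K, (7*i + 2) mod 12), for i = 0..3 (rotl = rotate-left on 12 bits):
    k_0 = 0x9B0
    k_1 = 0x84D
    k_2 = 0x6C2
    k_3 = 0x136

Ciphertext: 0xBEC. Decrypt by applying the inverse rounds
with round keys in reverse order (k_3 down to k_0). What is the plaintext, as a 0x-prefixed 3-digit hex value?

0x66F

s_0 = ciphertext = 0xBEC
s_1 = InvRound(s_0, k_3) = 0xE1F
s_2 = InvRound(s_1, k_2) = 0x147
s_3 = InvRound(s_2, k_1) = 0x06A
s_4 = InvRound(s_3, k_0) = 0x66F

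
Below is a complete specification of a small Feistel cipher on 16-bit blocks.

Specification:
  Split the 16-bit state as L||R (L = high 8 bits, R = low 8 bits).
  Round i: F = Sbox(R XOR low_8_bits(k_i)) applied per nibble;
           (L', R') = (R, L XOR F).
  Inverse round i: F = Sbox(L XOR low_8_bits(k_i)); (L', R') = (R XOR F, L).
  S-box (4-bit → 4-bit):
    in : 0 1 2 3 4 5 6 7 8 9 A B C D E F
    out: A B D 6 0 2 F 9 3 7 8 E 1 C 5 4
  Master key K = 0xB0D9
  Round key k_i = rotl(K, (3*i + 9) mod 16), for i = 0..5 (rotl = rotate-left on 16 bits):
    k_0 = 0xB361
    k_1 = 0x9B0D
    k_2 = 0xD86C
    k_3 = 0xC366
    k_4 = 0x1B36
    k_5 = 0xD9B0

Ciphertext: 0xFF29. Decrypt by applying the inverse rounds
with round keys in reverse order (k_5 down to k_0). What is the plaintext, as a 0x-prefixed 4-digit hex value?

s_0 = ciphertext = 0xFF29
s_1 = InvRound(s_0, k_5) = 0x2DFF
s_2 = InvRound(s_1, k_4) = 0x412D
s_3 = InvRound(s_2, k_3) = 0xF441
s_4 = InvRound(s_3, k_2) = 0x32F4
s_5 = InvRound(s_4, k_1) = 0x9032
s_6 = InvRound(s_5, k_0) = 0x7990

0x7990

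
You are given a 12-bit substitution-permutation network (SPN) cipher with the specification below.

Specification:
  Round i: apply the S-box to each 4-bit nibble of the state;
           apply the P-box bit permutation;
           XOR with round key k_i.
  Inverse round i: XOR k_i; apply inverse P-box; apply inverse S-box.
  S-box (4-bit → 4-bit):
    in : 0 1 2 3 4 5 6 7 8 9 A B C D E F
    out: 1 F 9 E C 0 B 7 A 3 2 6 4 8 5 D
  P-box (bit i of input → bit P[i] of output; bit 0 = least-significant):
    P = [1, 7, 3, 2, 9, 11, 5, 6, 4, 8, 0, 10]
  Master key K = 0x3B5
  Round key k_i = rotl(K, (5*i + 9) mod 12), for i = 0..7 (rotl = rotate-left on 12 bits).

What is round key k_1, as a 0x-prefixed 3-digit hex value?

K = 0x3B5
k_0 = rotl(K, (5*0+9) mod 12) = rotl(K, 9) = 0xA76
k_1 = rotl(K, (5*1+9) mod 12) = rotl(K, 2) = 0xED4

0xED4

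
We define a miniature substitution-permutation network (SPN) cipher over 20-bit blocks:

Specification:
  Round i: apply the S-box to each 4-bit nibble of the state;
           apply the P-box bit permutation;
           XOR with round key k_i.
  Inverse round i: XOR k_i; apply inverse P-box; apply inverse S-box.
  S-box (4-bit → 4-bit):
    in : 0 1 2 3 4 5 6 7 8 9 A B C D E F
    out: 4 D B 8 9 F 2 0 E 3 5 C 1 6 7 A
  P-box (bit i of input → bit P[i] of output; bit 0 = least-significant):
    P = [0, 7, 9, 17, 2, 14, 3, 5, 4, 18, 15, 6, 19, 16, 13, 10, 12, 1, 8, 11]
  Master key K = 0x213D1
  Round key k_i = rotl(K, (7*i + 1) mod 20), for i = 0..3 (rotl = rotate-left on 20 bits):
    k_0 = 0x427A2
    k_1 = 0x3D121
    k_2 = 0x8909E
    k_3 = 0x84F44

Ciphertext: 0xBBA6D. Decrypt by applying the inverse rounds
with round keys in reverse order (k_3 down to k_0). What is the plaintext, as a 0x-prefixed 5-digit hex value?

s_0 = ciphertext = 0xBBA6D
s_1 = InvRound(s_0, k_3) = 0xA8084
s_2 = InvRound(s_1, k_2) = 0x97C03
s_3 = InvRound(s_2, k_1) = 0x81033
s_4 = InvRound(s_3, k_0) = 0xA197E

0xA197E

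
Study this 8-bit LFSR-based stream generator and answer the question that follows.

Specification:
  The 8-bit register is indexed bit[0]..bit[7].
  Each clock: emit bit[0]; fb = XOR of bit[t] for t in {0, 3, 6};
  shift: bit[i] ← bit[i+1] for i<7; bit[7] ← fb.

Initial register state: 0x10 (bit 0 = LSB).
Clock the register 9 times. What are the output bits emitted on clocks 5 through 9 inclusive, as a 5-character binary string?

reg_0 = 0x10
clock 1: out=0, reg = 0x08
clock 2: out=0, reg = 0x84
clock 3: out=0, reg = 0x42
clock 4: out=0, reg = 0xA1
clock 5: out=1, reg = 0xD0
clock 6: out=0, reg = 0xE8
clock 7: out=0, reg = 0x74
clock 8: out=0, reg = 0xBA
clock 9: out=0, reg = 0xDD

10000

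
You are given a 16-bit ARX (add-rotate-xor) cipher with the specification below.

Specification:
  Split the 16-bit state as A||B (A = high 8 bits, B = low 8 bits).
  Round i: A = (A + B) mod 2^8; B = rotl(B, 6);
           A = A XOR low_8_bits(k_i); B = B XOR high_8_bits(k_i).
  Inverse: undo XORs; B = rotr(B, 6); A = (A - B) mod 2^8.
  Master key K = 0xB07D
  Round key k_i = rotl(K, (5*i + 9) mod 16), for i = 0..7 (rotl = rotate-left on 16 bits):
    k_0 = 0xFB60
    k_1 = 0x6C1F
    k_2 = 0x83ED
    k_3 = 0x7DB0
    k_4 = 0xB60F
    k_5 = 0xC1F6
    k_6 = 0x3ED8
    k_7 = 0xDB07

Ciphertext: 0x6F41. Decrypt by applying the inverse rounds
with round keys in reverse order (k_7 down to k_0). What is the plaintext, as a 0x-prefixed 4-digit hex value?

0xFE67

s_0 = ciphertext = 0x6F41
s_1 = InvRound(s_0, k_7) = 0xFE6A
s_2 = InvRound(s_1, k_6) = 0xD551
s_3 = InvRound(s_2, k_5) = 0xE142
s_4 = InvRound(s_3, k_4) = 0x1BD3
s_5 = InvRound(s_4, k_3) = 0xF1BA
s_6 = InvRound(s_5, k_2) = 0x38E4
s_7 = InvRound(s_6, k_1) = 0x0522
s_8 = InvRound(s_7, k_0) = 0xFE67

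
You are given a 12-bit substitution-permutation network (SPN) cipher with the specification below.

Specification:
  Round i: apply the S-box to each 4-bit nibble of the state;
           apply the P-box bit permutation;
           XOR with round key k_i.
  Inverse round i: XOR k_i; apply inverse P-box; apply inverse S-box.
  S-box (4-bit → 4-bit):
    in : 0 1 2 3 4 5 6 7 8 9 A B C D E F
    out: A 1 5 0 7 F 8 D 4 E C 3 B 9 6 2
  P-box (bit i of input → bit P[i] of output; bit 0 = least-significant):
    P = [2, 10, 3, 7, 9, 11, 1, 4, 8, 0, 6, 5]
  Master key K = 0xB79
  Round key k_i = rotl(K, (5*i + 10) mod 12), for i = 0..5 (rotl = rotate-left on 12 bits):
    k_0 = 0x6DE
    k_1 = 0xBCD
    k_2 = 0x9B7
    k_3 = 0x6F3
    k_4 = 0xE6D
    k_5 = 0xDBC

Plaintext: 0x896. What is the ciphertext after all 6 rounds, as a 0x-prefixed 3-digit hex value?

0x3F7

s_0 = plaintext = 0x896
s_1 = Round(s_0, k_0) = 0xE0C
s_2 = Round(s_1, k_1) = 0x718
s_3 = Round(s_2, k_2) = 0xADF
s_4 = Round(s_3, k_3) = 0x083
s_5 = Round(s_4, k_4) = 0xE4E
s_6 = Round(s_5, k_5) = 0x3F7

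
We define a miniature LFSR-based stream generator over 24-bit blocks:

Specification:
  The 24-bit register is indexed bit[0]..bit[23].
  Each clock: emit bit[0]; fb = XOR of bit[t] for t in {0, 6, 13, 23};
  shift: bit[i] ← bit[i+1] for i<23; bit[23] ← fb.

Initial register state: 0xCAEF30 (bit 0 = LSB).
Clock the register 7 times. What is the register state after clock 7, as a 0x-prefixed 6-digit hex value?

0x6D95DE

reg_0 = 0xCAEF30
clock 1: out=0, reg = 0x657798
clock 2: out=0, reg = 0xB2BBCC
clock 3: out=0, reg = 0xD95DE6
clock 4: out=0, reg = 0x6CAEF3
clock 5: out=1, reg = 0xB65779
clock 6: out=1, reg = 0xDB2BBC
clock 7: out=0, reg = 0x6D95DE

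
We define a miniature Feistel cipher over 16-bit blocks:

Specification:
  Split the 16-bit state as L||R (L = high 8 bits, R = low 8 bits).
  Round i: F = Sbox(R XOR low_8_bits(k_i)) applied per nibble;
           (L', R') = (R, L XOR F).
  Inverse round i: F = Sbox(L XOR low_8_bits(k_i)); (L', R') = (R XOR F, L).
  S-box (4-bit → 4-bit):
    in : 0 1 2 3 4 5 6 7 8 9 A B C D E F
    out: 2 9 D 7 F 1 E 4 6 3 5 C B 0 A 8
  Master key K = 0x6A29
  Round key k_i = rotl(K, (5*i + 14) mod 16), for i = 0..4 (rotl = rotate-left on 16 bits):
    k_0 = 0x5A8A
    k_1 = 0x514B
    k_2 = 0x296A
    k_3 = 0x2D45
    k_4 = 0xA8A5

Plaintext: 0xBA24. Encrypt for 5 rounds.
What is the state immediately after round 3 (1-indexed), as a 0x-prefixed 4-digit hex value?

s_0 = plaintext = 0xBA24
s_1 = Round(s_0, k_0) = 0x24E0
s_2 = Round(s_1, k_1) = 0xE078
s_3 = Round(s_2, k_2) = 0x787D
s_4 = Round(s_3, k_3) = 0x7D0E
s_5 = Round(s_4, k_4) = 0x0E21

0x787D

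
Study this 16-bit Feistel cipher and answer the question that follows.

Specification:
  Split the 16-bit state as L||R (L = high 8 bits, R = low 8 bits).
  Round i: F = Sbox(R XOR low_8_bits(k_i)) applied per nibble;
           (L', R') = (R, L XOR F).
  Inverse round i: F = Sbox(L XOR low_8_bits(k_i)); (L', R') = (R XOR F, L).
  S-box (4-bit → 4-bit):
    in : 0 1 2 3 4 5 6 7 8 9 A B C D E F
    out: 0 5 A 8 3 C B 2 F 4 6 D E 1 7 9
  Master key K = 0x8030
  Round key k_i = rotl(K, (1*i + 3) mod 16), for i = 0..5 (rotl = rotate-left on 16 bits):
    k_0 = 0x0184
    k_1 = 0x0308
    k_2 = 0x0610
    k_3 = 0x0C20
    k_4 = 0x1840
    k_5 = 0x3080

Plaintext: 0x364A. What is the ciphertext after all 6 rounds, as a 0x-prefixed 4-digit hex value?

s_0 = plaintext = 0x364A
s_1 = Round(s_0, k_0) = 0x4AD1
s_2 = Round(s_1, k_1) = 0xD15E
s_3 = Round(s_2, k_2) = 0x5EE6
s_4 = Round(s_3, k_3) = 0xE6B5
s_5 = Round(s_4, k_4) = 0xB57A
s_6 = Round(s_5, k_5) = 0x7A23

0x7A23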